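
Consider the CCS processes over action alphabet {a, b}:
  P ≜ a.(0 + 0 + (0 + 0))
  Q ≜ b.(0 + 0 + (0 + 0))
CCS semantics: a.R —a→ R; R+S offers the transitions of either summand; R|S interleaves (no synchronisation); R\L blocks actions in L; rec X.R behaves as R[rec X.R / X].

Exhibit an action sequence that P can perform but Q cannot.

a

Reachable graph of P (2 states):
  u0 = a.(0 + 0 + (0 + 0)) → -a-> u1
  u1 = 0 + 0 + (0 + 0) → stopped
Reachable graph of Q (2 states):
  v0 = b.(0 + 0 + (0 + 0)) → -b-> v1
  v1 = 0 + 0 + (0 + 0) → stopped
Executing a from P (initial set {u0}):
  step 1 (a): {u1}
  ✓ P
Executing a from Q (initial set {v0}):
  step 1 (a): no successor for Q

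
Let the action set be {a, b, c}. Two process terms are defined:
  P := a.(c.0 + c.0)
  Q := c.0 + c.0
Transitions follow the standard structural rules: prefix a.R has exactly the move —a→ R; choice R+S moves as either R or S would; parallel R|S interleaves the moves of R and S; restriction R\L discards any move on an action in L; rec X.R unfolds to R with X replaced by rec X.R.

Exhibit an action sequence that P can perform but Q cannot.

Reachable graph of P (3 states):
  m0 = a.(c.0 + c.0) | ··a··> m1
  m1 = c.0 + c.0 | ··c··> m2
  m2 = 0 | ·
Reachable graph of Q (2 states):
  n0 = c.0 + c.0 | ··c··> n1
  n1 = 0 | ·
Trace ⟨a⟩ through P, begin at {m0}:
  after a @ step 1: {m1}
  — P admits the full trace.
Trace ⟨a⟩ through Q, begin at {n0}:
  after a @ step 1: no successor for Q

a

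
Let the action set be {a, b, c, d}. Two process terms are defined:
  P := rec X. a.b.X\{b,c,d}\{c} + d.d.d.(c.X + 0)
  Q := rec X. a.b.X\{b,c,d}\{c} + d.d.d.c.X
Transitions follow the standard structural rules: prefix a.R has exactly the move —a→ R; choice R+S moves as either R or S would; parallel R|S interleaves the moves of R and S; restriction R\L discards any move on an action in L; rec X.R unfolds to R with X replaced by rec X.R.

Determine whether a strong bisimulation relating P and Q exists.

LTS(P): 7 reachable states
  p0 = rec X. a.b.X\{b,c,d}\{c} + d.d.d.(c.X + 0) → --a--▸ p1, --d--▸ p2
  p1 = b.(rec X. a.b.X\{b,c,d}\{c} + d.d.d.(c.X + 0))\{b,c,d}\{c} → --b--▸ p3
  p2 = d.d.(c.(rec X. a.b.X\{b,c,d}\{c} + d.d.d.(c.X + 0)) + 0) → --d--▸ p4
  p3 = (rec X. a.b.X\{b,c,d}\{c} + d.d.d.(c.X + 0))\{b,c,d}\{c} → --a--▸ p5
  p4 = d.(c.(rec X. a.b.X\{b,c,d}\{c} + d.d.d.(c.X + 0)) + 0) → --d--▸ p6
  p5 = (b.(rec X. a.b.X\{b,c,d}\{c} + d.d.d.(c.X + 0))\{b,c,d}\{c})\{b,c,d}\{c} → deadlocked
  p6 = c.(rec X. a.b.X\{b,c,d}\{c} + d.d.d.(c.X + 0)) + 0 → --c--▸ p0
LTS(Q): 7 reachable states
  q0 = rec X. a.b.X\{b,c,d}\{c} + d.d.d.c.X → --a--▸ q1, --d--▸ q2
  q1 = b.(rec X. a.b.X\{b,c,d}\{c} + d.d.d.c.X)\{b,c,d}\{c} → --b--▸ q3
  q2 = d.d.c.(rec X. a.b.X\{b,c,d}\{c} + d.d.d.c.X) → --d--▸ q4
  q3 = (rec X. a.b.X\{b,c,d}\{c} + d.d.d.c.X)\{b,c,d}\{c} → --a--▸ q5
  q4 = d.c.(rec X. a.b.X\{b,c,d}\{c} + d.d.d.c.X) → --d--▸ q6
  q5 = (b.(rec X. a.b.X\{b,c,d}\{c} + d.d.d.c.X)\{b,c,d}\{c})\{b,c,d}\{c} → deadlocked
  q6 = c.(rec X. a.b.X\{b,c,d}\{c} + d.d.d.c.X) → --c--▸ q0
Bisimilarity quotient blocks:
  B0 = {p0, q0}
  B1 = {p2, q2}
  B2 = {p4, q4}
  B3 = {p6, q6}
  B4 = {p1, q1}
  B5 = {p3, q3}
  B6 = {p5, q5}
p0 ∈ B0, q0 ∈ B0 → same block

bisimilar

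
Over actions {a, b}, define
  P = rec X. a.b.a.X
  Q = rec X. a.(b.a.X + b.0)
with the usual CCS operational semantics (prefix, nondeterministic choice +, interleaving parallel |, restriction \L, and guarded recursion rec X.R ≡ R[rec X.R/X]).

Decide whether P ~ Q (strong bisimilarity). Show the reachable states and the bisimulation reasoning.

LTS(P): 3 reachable states
  u0 = rec X. a.b.a.X :: -a-> u1
  u1 = b.a.(rec X. a.b.a.X) :: -b-> u2
  u2 = a.(rec X. a.b.a.X) :: -a-> u0
LTS(Q): 4 reachable states
  v0 = rec X. a.(b.a.X + b.0) :: -a-> v1
  v1 = b.a.(rec X. a.(b.a.X + b.0)) + b.0 :: -b-> v2, -b-> v3
  v2 = 0 :: stopped
  v3 = a.(rec X. a.(b.a.X + b.0)) :: -a-> v0
Bisimilarity quotient blocks:
  B0 = {u0}
  B1 = {u1}
  B2 = {u2}
  B3 = {v0}
  B4 = {v1}
  B5 = {v3}
  B6 = {v2}
u0 ∈ B0, v0 ∈ B3 → different blocks

not bisimilar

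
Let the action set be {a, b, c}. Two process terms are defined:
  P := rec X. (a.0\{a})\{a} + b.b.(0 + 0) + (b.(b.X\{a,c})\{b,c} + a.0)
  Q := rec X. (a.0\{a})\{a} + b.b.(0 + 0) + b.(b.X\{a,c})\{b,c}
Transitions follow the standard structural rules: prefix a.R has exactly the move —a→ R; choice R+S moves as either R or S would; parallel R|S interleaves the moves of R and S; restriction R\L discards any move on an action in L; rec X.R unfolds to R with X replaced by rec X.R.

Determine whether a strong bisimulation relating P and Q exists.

P's transition system — 5 states:
  u0 = rec X. (a.0\{a})\{a} + b.b.(0 + 0) + (b.(b.X\{a,c})\{b,c} + a.0) :: ··a··> u1, ··b··> u2, ··b··> u3
  u1 = 0 :: (no moves)
  u2 = (b.(rec X. (a.0\{a})\{a} + b.b.(0 + 0) + (b.(b.X\{a,c})\{b,c} + a.0))\{a,c})\{b,c} :: (no moves)
  u3 = b.(0 + 0) :: ··b··> u4
  u4 = 0 + 0 :: (no moves)
Q's transition system — 4 states:
  v0 = rec X. (a.0\{a})\{a} + b.b.(0 + 0) + b.(b.X\{a,c})\{b,c} :: ··b··> v1, ··b··> v2
  v1 = (b.(rec X. (a.0\{a})\{a} + b.b.(0 + 0) + b.(b.X\{a,c})\{b,c})\{a,c})\{b,c} :: (no moves)
  v2 = b.(0 + 0) :: ··b··> v3
  v3 = 0 + 0 :: (no moves)
Bisimilarity quotient blocks:
  B0 = {u0}
  B1 = {u3, v2}
  B2 = {u1, u2, u4, v1, v3}
  B3 = {v0}
u0 ∈ B0, v0 ∈ B3 → different blocks

P ≁ Q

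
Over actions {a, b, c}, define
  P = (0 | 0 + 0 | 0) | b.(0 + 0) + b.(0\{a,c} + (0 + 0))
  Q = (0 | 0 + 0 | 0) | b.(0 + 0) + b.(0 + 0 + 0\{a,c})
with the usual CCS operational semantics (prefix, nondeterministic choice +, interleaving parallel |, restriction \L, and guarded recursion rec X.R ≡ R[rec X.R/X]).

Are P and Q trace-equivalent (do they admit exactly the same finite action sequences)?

Reachable graph of P (3 states):
  u0 = (0 | 0 + 0 | 0) | b.(0 + 0) + b.(0\{a,c} + (0 + 0)) → --b--▸ u1, --b--▸ u2
  u1 = (0 | 0 + 0 | 0) | (0 + 0) → (no moves)
  u2 = 0\{a,c} + (0 + 0) → (no moves)
Reachable graph of Q (3 states):
  v0 = (0 | 0 + 0 | 0) | b.(0 + 0) + b.(0 + 0 + 0\{a,c}) → --b--▸ v1, --b--▸ v2
  v1 = (0 | 0 + 0 | 0) | (0 + 0) → (no moves)
  v2 = 0 + 0 + 0\{a,c} → (no moves)
Bisimilarity quotient blocks:
  B0 = {u0, v0}
  B1 = {u1, u2, v1, v2}
u0 ∈ B0, v0 ∈ B0 → same block
Bisimilar ⇒ trace-equivalent.

YES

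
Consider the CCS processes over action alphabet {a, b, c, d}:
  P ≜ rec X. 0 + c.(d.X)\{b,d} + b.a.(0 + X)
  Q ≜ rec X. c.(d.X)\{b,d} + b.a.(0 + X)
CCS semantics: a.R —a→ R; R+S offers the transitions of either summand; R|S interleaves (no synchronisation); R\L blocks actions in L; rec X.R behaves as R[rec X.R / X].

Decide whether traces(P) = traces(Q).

LTS(P): 4 reachable states
  m0 = rec X. 0 + c.(d.X)\{b,d} + b.a.(0 + X) | --b--▸ m1, --c--▸ m2
  m1 = a.(0 + (rec X. 0 + c.(d.X)\{b,d} + b.a.(0 + X))) | --a--▸ m3
  m2 = (d.(rec X. 0 + c.(d.X)\{b,d} + b.a.(0 + X)))\{b,d} | ∅
  m3 = 0 + (rec X. 0 + c.(d.X)\{b,d} + b.a.(0 + X)) | --b--▸ m1, --c--▸ m2
LTS(Q): 4 reachable states
  n0 = rec X. c.(d.X)\{b,d} + b.a.(0 + X) | --b--▸ n1, --c--▸ n2
  n1 = a.(0 + (rec X. c.(d.X)\{b,d} + b.a.(0 + X))) | --a--▸ n3
  n2 = (d.(rec X. c.(d.X)\{b,d} + b.a.(0 + X)))\{b,d} | ∅
  n3 = 0 + (rec X. c.(d.X)\{b,d} + b.a.(0 + X)) | --b--▸ n1, --c--▸ n2
Partition-refinement fixed point:
  B0 = {m0, m3, n0, n3}
  B1 = {m1, n1}
  B2 = {m2, n2}
m0 ∈ B0, n0 ∈ B0 → same block
Bisimilar ⇒ trace-equivalent.

YES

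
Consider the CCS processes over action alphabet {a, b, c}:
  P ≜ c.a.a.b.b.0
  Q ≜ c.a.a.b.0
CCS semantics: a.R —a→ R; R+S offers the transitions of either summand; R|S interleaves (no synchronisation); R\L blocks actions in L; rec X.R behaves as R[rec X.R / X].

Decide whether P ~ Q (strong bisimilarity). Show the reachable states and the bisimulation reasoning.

P's transition system — 6 states:
  p0 = c.a.a.b.b.0 | -c-> p1
  p1 = a.a.b.b.0 | -a-> p2
  p2 = a.b.b.0 | -a-> p3
  p3 = b.b.0 | -b-> p4
  p4 = b.0 | -b-> p5
  p5 = 0 | ∅
Q's transition system — 5 states:
  q0 = c.a.a.b.0 | -c-> q1
  q1 = a.a.b.0 | -a-> q2
  q2 = a.b.0 | -a-> q3
  q3 = b.0 | -b-> q4
  q4 = 0 | ∅
Coarsest stable partition (strong bisimilarity classes):
  B0 = {p0}
  B1 = {p1}
  B2 = {p2}
  B3 = {p3}
  B4 = {p4, q3}
  B5 = {p5, q4}
  B6 = {q0}
  B7 = {q1}
  B8 = {q2}
p0 ∈ B0, q0 ∈ B6 → different blocks

P ≁ Q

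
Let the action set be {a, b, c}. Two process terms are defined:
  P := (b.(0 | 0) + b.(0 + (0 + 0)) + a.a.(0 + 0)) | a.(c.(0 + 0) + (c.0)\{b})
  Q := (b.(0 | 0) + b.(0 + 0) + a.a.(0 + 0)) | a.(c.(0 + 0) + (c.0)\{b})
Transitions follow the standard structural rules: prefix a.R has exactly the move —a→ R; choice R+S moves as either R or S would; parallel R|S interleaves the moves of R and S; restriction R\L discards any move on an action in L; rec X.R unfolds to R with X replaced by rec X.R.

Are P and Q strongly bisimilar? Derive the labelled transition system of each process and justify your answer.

bisimilar

Reachable graph of P (20 states):
  s0 = (b.(0 | 0) + b.(0 + (0 + 0)) + a.a.(0 + 0)) | a.(c.(0 + 0) + (c.0)\{b}) :: -a-> s1, -a-> s2, -b-> s3, -b-> s4
  s1 = (b.(0 | 0) + b.(0 + (0 + 0)) + a.a.(0 + 0)) | (c.(0 + 0) + (c.0)\{b}) :: -a-> s5, -b-> s6, -b-> s7, -c-> s8, -c-> s9
  s2 = a.(0 + 0) | a.(c.(0 + 0) + (c.0)\{b}) :: -a-> s10, -a-> s5
  s3 = (0 + (0 + 0)) | a.(c.(0 + 0) + (c.0)\{b}) :: -a-> s6
  s4 = 0 | 0 | a.(c.(0 + 0) + (c.0)\{b}) :: -a-> s7
  s5 = a.(0 + 0) | (c.(0 + 0) + (c.0)\{b}) :: -a-> s11, -c-> s12, -c-> s13
  s6 = (0 + (0 + 0)) | (c.(0 + 0) + (c.0)\{b}) :: -c-> s14, -c-> s15
  s7 = 0 | 0 | (c.(0 + 0) + (c.0)\{b}) :: -c-> s16, -c-> s17
  s8 = (b.(0 | 0) + b.(0 + (0 + 0)) + a.a.(0 + 0)) | (0 + 0) :: -a-> s12, -b-> s14, -b-> s16
  s9 = (b.(0 | 0) + b.(0 + (0 + 0)) + a.a.(0 + 0)) | 0\{b} :: -a-> s13, -b-> s15, -b-> s17
  s10 = (0 + 0) | a.(c.(0 + 0) + (c.0)\{b}) :: -a-> s11
  s11 = (0 + 0) | (c.(0 + 0) + (c.0)\{b}) :: -c-> s18, -c-> s19
  s12 = a.(0 + 0) | (0 + 0) :: -a-> s18
  s13 = a.(0 + 0) | 0\{b} :: -a-> s19
  s14 = (0 + (0 + 0)) | (0 + 0) :: deadlocked
  s15 = (0 + (0 + 0)) | 0\{b} :: deadlocked
  s16 = 0 | 0 | (0 + 0) :: deadlocked
  s17 = 0 | 0 | 0\{b} :: deadlocked
  s18 = (0 + 0) | (0 + 0) :: deadlocked
  s19 = (0 + 0) | 0\{b} :: deadlocked
Reachable graph of Q (16 states):
  t0 = (b.(0 | 0) + b.(0 + 0) + a.a.(0 + 0)) | a.(c.(0 + 0) + (c.0)\{b}) :: -a-> t1, -a-> t2, -b-> t3, -b-> t4
  t1 = (b.(0 | 0) + b.(0 + 0) + a.a.(0 + 0)) | (c.(0 + 0) + (c.0)\{b}) :: -a-> t5, -b-> t6, -b-> t7, -c-> t8, -c-> t9
  t2 = a.(0 + 0) | a.(c.(0 + 0) + (c.0)\{b}) :: -a-> t3, -a-> t5
  t3 = (0 + 0) | a.(c.(0 + 0) + (c.0)\{b}) :: -a-> t6
  t4 = 0 | 0 | a.(c.(0 + 0) + (c.0)\{b}) :: -a-> t7
  t5 = a.(0 + 0) | (c.(0 + 0) + (c.0)\{b}) :: -a-> t6, -c-> t10, -c-> t11
  t6 = (0 + 0) | (c.(0 + 0) + (c.0)\{b}) :: -c-> t12, -c-> t13
  t7 = 0 | 0 | (c.(0 + 0) + (c.0)\{b}) :: -c-> t14, -c-> t15
  t8 = (b.(0 | 0) + b.(0 + 0) + a.a.(0 + 0)) | (0 + 0) :: -a-> t10, -b-> t12, -b-> t14
  t9 = (b.(0 | 0) + b.(0 + 0) + a.a.(0 + 0)) | 0\{b} :: -a-> t11, -b-> t13, -b-> t15
  t10 = a.(0 + 0) | (0 + 0) :: -a-> t12
  t11 = a.(0 + 0) | 0\{b} :: -a-> t13
  t12 = (0 + 0) | (0 + 0) :: deadlocked
  t13 = (0 + 0) | 0\{b} :: deadlocked
  t14 = 0 | 0 | (0 + 0) :: deadlocked
  t15 = 0 | 0 | 0\{b} :: deadlocked
Partition-refinement fixed point:
  B0 = {s0, t0}
  B1 = {s2, t2}
  B2 = {s10, s3, s4, t3, t4}
  B3 = {s11, s6, s7, t6, t7}
  B4 = {s14, s15, s16, s17, s18, s19, t12, t13, t14, t15}
  B5 = {s5, t5}
  B6 = {s12, s13, t10, t11}
  B7 = {s1, t1}
  B8 = {s8, s9, t8, t9}
s0 ∈ B0, t0 ∈ B0 → same block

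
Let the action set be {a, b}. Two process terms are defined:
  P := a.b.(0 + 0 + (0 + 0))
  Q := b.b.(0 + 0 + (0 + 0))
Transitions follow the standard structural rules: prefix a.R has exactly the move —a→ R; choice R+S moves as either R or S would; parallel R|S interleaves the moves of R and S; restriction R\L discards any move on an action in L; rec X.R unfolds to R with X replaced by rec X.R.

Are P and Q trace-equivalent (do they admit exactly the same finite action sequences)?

P's transition system — 3 states:
  p0 = a.b.(0 + 0 + (0 + 0)) :: -a-> p1
  p1 = b.(0 + 0 + (0 + 0)) :: -b-> p2
  p2 = 0 + 0 + (0 + 0) :: ∅
Q's transition system — 3 states:
  q0 = b.b.(0 + 0 + (0 + 0)) :: -b-> q1
  q1 = b.(0 + 0 + (0 + 0)) :: -b-> q2
  q2 = 0 + 0 + (0 + 0) :: ∅
Executing a from P (initial set {p0}):
  after a @ step 1: {p1}
  ✓ P
Executing a from Q (initial set {q0}):
  after a @ step 1: ∅  — Q cannot continue

trace-distinct — witness ⟨a⟩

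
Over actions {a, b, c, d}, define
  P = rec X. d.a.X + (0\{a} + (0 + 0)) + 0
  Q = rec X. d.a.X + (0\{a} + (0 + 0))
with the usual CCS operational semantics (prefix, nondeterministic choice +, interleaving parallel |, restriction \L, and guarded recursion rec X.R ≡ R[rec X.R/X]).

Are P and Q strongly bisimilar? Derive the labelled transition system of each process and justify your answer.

Reachable graph of P (2 states):
  m0 = rec X. d.a.X + (0\{a} + (0 + 0)) + 0 | =d=> m1
  m1 = a.(rec X. d.a.X + (0\{a} + (0 + 0)) + 0) | =a=> m0
Reachable graph of Q (2 states):
  n0 = rec X. d.a.X + (0\{a} + (0 + 0)) | =d=> n1
  n1 = a.(rec X. d.a.X + (0\{a} + (0 + 0))) | =a=> n0
Bisimilarity quotient blocks:
  B0 = {m0, n0}
  B1 = {m1, n1}
m0 ∈ B0, n0 ∈ B0 → same block

bisimilar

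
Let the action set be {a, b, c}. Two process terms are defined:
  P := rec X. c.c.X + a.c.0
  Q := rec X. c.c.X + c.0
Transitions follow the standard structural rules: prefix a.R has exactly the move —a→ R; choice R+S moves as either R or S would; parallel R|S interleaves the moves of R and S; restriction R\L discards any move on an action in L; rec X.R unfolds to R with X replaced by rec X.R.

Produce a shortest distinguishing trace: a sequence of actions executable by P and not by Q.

a

Reachable graph of P (4 states):
  p0 = rec X. c.c.X + a.c.0 | --a--▸ p1, --c--▸ p2
  p1 = c.0 | --c--▸ p3
  p2 = c.(rec X. c.c.X + a.c.0) | --c--▸ p0
  p3 = 0 | stopped
Reachable graph of Q (3 states):
  q0 = rec X. c.c.X + c.0 | --c--▸ q1, --c--▸ q2
  q1 = 0 | stopped
  q2 = c.(rec X. c.c.X + c.0) | --c--▸ q0
Trace ⟨a⟩ through P, begin at {p0}:
  after a @ step 1: {p1}
  ✓ P
Trace ⟨a⟩ through Q, begin at {q0}:
  after a @ step 1: ∅ (Q stuck)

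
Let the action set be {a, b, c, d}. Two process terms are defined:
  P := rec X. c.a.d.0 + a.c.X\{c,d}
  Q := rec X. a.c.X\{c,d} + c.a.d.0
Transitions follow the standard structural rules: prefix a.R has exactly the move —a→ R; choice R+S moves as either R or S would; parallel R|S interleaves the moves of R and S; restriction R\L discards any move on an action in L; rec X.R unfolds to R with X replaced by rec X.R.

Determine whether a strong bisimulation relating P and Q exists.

LTS(P): 7 reachable states
  m0 = rec X. c.a.d.0 + a.c.X\{c,d} → —a→ m1, —c→ m2
  m1 = c.(rec X. c.a.d.0 + a.c.X\{c,d})\{c,d} → —c→ m3
  m2 = a.d.0 → —a→ m4
  m3 = (rec X. c.a.d.0 + a.c.X\{c,d})\{c,d} → —a→ m5
  m4 = d.0 → —d→ m6
  m5 = (c.(rec X. c.a.d.0 + a.c.X\{c,d})\{c,d})\{c,d} → ∅
  m6 = 0 → ∅
LTS(Q): 7 reachable states
  n0 = rec X. a.c.X\{c,d} + c.a.d.0 → —a→ n1, —c→ n2
  n1 = c.(rec X. a.c.X\{c,d} + c.a.d.0)\{c,d} → —c→ n3
  n2 = a.d.0 → —a→ n4
  n3 = (rec X. a.c.X\{c,d} + c.a.d.0)\{c,d} → —a→ n5
  n4 = d.0 → —d→ n6
  n5 = (c.(rec X. a.c.X\{c,d} + c.a.d.0)\{c,d})\{c,d} → ∅
  n6 = 0 → ∅
Bisimilarity quotient blocks:
  B0 = {m0, n0}
  B1 = {m2, n2}
  B2 = {m4, n4}
  B3 = {m5, m6, n5, n6}
  B4 = {m1, n1}
  B5 = {m3, n3}
m0 ∈ B0, n0 ∈ B0 → same block

YES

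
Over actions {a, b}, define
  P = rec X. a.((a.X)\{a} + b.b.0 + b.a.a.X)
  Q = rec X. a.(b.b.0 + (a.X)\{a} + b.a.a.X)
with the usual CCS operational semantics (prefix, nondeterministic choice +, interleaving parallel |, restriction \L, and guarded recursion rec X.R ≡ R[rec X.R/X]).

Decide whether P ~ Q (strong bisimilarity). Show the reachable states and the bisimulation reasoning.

P's transition system — 6 states:
  p0 = rec X. a.((a.X)\{a} + b.b.0 + b.a.a.X) | =a=> p1
  p1 = (a.(rec X. a.((a.X)\{a} + b.b.0 + b.a.a.X)))\{a} + b.b.0 + b.a.a.(rec X. a.((a.X)\{a} + b.b.0 + b.a.a.X)) | =b=> p2, =b=> p3
  p2 = a.a.(rec X. a.((a.X)\{a} + b.b.0 + b.a.a.X)) | =a=> p4
  p3 = b.0 | =b=> p5
  p4 = a.(rec X. a.((a.X)\{a} + b.b.0 + b.a.a.X)) | =a=> p0
  p5 = 0 | (no moves)
Q's transition system — 6 states:
  q0 = rec X. a.(b.b.0 + (a.X)\{a} + b.a.a.X) | =a=> q1
  q1 = b.b.0 + (a.(rec X. a.(b.b.0 + (a.X)\{a} + b.a.a.X)))\{a} + b.a.a.(rec X. a.(b.b.0 + (a.X)\{a} + b.a.a.X)) | =b=> q2, =b=> q3
  q2 = a.a.(rec X. a.(b.b.0 + (a.X)\{a} + b.a.a.X)) | =a=> q4
  q3 = b.0 | =b=> q5
  q4 = a.(rec X. a.(b.b.0 + (a.X)\{a} + b.a.a.X)) | =a=> q0
  q5 = 0 | (no moves)
Bisimilarity quotient blocks:
  B0 = {p0, q0}
  B1 = {p1, q1}
  B2 = {p2, q2}
  B3 = {p4, q4}
  B4 = {p3, q3}
  B5 = {p5, q5}
p0 ∈ B0, q0 ∈ B0 → same block

YES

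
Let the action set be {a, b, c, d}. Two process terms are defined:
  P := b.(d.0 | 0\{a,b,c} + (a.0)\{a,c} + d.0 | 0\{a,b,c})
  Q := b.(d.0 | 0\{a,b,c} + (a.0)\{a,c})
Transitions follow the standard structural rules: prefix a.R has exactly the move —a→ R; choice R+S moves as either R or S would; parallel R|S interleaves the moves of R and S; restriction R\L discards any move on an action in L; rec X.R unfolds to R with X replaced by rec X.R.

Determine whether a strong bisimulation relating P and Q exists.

YES

P's transition system — 3 states:
  u0 = b.(d.0 | 0\{a,b,c} + (a.0)\{a,c} + d.0 | 0\{a,b,c}) :: -b-> u1
  u1 = d.0 | 0\{a,b,c} + (a.0)\{a,c} + d.0 | 0\{a,b,c} :: -d-> u2
  u2 = 0 | 0\{a,b,c} :: ∅
Q's transition system — 3 states:
  v0 = b.(d.0 | 0\{a,b,c} + (a.0)\{a,c}) :: -b-> v1
  v1 = d.0 | 0\{a,b,c} + (a.0)\{a,c} :: -d-> v2
  v2 = 0 | 0\{a,b,c} :: ∅
Partition-refinement fixed point:
  B0 = {u0, v0}
  B1 = {u1, v1}
  B2 = {u2, v2}
u0 ∈ B0, v0 ∈ B0 → same block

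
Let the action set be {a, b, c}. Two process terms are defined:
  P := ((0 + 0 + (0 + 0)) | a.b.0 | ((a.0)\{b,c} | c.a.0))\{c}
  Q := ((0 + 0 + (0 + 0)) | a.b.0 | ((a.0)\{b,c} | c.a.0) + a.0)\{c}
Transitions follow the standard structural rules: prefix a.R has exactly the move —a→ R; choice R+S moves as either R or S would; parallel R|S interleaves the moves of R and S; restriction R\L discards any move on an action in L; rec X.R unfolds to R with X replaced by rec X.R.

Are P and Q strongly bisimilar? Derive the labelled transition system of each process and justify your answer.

Reachable graph of P (6 states):
  m0 = ((0 + 0 + (0 + 0)) | a.b.0 | ((a.0)\{b,c} | c.a.0))\{c} | -a-> m1, -a-> m2
  m1 = ((0 + 0 + (0 + 0)) | a.b.0 | (0\{b,c} | c.a.0))\{c} | -a-> m3
  m2 = ((0 + 0 + (0 + 0)) | b.0 | ((a.0)\{b,c} | c.a.0))\{c} | -a-> m3, -b-> m4
  m3 = ((0 + 0 + (0 + 0)) | b.0 | (0\{b,c} | c.a.0))\{c} | -b-> m5
  m4 = ((0 + 0 + (0 + 0)) | 0 | ((a.0)\{b,c} | c.a.0))\{c} | -a-> m5
  m5 = ((0 + 0 + (0 + 0)) | 0 | (0\{b,c} | c.a.0))\{c} | deadlocked
Reachable graph of Q (7 states):
  n0 = ((0 + 0 + (0 + 0)) | a.b.0 | ((a.0)\{b,c} | c.a.0) + a.0)\{c} | -a-> n1, -a-> n2, -a-> n3
  n1 = ((0 + 0 + (0 + 0)) | a.b.0 | (0\{b,c} | c.a.0))\{c} | -a-> n4
  n2 = ((0 + 0 + (0 + 0)) | b.0 | ((a.0)\{b,c} | c.a.0))\{c} | -a-> n4, -b-> n5
  n3 = 0\{c} | deadlocked
  n4 = ((0 + 0 + (0 + 0)) | b.0 | (0\{b,c} | c.a.0))\{c} | -b-> n6
  n5 = ((0 + 0 + (0 + 0)) | 0 | ((a.0)\{b,c} | c.a.0))\{c} | -a-> n6
  n6 = ((0 + 0 + (0 + 0)) | 0 | (0\{b,c} | c.a.0))\{c} | deadlocked
Coarsest stable partition (strong bisimilarity classes):
  B0 = {m0}
  B1 = {m2, n2}
  B2 = {m3, n4}
  B3 = {m5, n3, n6}
  B4 = {m4, n5}
  B5 = {m1, n1}
  B6 = {n0}
m0 ∈ B0, n0 ∈ B6 → different blocks

not bisimilar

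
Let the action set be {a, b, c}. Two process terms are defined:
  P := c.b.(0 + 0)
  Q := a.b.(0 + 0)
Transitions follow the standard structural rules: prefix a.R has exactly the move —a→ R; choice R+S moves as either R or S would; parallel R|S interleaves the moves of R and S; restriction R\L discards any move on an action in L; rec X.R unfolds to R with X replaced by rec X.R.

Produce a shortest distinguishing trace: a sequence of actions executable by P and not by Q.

Reachable graph of P (3 states):
  s0 = c.b.(0 + 0) has moves ··c··> s1
  s1 = b.(0 + 0) has moves ··b··> s2
  s2 = 0 + 0 has moves (no moves)
Reachable graph of Q (3 states):
  t0 = a.b.(0 + 0) has moves ··a··> t1
  t1 = b.(0 + 0) has moves ··b··> t2
  t2 = 0 + 0 has moves (no moves)
Executing c from P (initial set {s0}):
  after c @ step 1: {s1}
  P completes σ.
Executing c from Q (initial set {t0}):
  after c @ step 1: no successor for Q

c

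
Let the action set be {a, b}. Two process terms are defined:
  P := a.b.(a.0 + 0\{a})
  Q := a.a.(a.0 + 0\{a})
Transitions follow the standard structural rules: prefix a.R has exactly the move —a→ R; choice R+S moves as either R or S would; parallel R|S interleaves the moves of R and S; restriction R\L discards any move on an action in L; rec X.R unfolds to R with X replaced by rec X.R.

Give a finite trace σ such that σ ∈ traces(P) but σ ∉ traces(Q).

ab

LTS(P): 4 reachable states
  p0 = a.b.(a.0 + 0\{a}) → ··a··> p1
  p1 = b.(a.0 + 0\{a}) → ··b··> p2
  p2 = a.0 + 0\{a} → ··a··> p3
  p3 = 0 → ∅
LTS(Q): 4 reachable states
  q0 = a.a.(a.0 + 0\{a}) → ··a··> q1
  q1 = a.(a.0 + 0\{a}) → ··a··> q2
  q2 = a.0 + 0\{a} → ··a··> q3
  q3 = 0 → ∅
Trace ⟨ab⟩ through P, begin at {p0}:
  step 1 (a): {p1}
  step 2 (b): {p2}
  — P admits the full trace.
Trace ⟨ab⟩ through Q, begin at {q0}:
  step 1 (a): {q1}
  step 2 (b): ∅  — Q cannot continue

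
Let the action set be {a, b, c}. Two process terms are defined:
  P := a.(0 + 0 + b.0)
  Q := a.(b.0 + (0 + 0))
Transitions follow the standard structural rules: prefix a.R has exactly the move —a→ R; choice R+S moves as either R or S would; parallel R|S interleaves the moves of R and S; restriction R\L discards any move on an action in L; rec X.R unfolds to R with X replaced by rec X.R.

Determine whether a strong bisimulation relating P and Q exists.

P ~ Q

Reachable graph of P (3 states):
  m0 = a.(0 + 0 + b.0) :: =a=> m1
  m1 = 0 + 0 + b.0 :: =b=> m2
  m2 = 0 :: ∅
Reachable graph of Q (3 states):
  n0 = a.(b.0 + (0 + 0)) :: =a=> n1
  n1 = b.0 + (0 + 0) :: =b=> n2
  n2 = 0 :: ∅
Partition-refinement fixed point:
  B0 = {m0, n0}
  B1 = {m1, n1}
  B2 = {m2, n2}
m0 ∈ B0, n0 ∈ B0 → same block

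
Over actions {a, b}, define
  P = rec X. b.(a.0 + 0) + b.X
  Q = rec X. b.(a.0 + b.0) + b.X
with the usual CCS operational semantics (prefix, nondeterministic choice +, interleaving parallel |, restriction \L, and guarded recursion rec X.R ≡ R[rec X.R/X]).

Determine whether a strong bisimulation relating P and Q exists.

not bisimilar

LTS(P): 3 reachable states
  u0 = rec X. b.(a.0 + 0) + b.X | --b--▸ u0, --b--▸ u1
  u1 = a.0 + 0 | --a--▸ u2
  u2 = 0 | ∅
LTS(Q): 3 reachable states
  v0 = rec X. b.(a.0 + b.0) + b.X | --b--▸ v0, --b--▸ v1
  v1 = a.0 + b.0 | --a--▸ v2, --b--▸ v2
  v2 = 0 | ∅
Coarsest stable partition (strong bisimilarity classes):
  B0 = {u0}
  B1 = {u1}
  B2 = {u2, v2}
  B3 = {v0}
  B4 = {v1}
u0 ∈ B0, v0 ∈ B3 → different blocks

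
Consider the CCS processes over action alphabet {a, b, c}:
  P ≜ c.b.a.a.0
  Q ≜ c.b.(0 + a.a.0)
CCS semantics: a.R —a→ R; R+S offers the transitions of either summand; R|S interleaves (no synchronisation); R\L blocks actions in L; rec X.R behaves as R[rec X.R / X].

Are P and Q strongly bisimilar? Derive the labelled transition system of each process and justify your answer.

bisimilar

Reachable graph of P (5 states):
  u0 = c.b.a.a.0 → =c=> u1
  u1 = b.a.a.0 → =b=> u2
  u2 = a.a.0 → =a=> u3
  u3 = a.0 → =a=> u4
  u4 = 0 → ·
Reachable graph of Q (5 states):
  v0 = c.b.(0 + a.a.0) → =c=> v1
  v1 = b.(0 + a.a.0) → =b=> v2
  v2 = 0 + a.a.0 → =a=> v3
  v3 = a.0 → =a=> v4
  v4 = 0 → ·
Coarsest stable partition (strong bisimilarity classes):
  B0 = {u0, v0}
  B1 = {u1, v1}
  B2 = {u2, v2}
  B3 = {u3, v3}
  B4 = {u4, v4}
u0 ∈ B0, v0 ∈ B0 → same block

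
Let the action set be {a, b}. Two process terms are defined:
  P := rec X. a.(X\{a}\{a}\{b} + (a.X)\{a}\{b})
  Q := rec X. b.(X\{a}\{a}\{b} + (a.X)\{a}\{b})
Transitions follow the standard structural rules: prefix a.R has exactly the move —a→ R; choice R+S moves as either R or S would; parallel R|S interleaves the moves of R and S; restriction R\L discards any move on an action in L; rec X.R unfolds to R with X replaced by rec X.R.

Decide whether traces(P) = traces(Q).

NO — witness ⟨a⟩

P's transition system — 2 states:
  p0 = rec X. a.(X\{a}\{a}\{b} + (a.X)\{a}\{b}) has moves =a=> p1
  p1 = (rec X. a.(X\{a}\{a}\{b} + (a.X)\{a}\{b}))\{a}\{a}\{b} + (a.(rec X. a.(X\{a}\{a}\{b} + (a.X)\{a}\{b})))\{a}\{b} has moves stopped
Q's transition system — 2 states:
  q0 = rec X. b.(X\{a}\{a}\{b} + (a.X)\{a}\{b}) has moves =b=> q1
  q1 = (rec X. b.(X\{a}\{a}\{b} + (a.X)\{a}\{b}))\{a}\{a}\{b} + (a.(rec X. b.(X\{a}\{a}\{b} + (a.X)\{a}\{b})))\{a}\{b} has moves stopped
Trace ⟨a⟩ through P, begin at {p0}:
  [1] a ⇒ {p1}
  ✓ P
Trace ⟨a⟩ through Q, begin at {q0}:
  [1] a ⇒ no successor for Q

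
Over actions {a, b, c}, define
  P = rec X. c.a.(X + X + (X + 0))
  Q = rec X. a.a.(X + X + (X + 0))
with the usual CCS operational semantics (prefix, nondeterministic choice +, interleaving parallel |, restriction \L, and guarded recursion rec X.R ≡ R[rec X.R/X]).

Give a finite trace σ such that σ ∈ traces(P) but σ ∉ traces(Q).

c

P's transition system — 3 states:
  u0 = rec X. c.a.(X + X + (X + 0)) :: ··c··> u1
  u1 = a.((rec X. c.a.(X + X + (X + 0))) + (rec X. c.a.(X + X + (X + 0))) + ((rec X. c.a.(X + X + (X + 0))) + 0)) :: ··a··> u2
  u2 = (rec X. c.a.(X + X + (X + 0))) + (rec X. c.a.(X + X + (X + 0))) + ((rec X. c.a.(X + X + (X + 0))) + 0) :: ··c··> u1
Q's transition system — 3 states:
  v0 = rec X. a.a.(X + X + (X + 0)) :: ··a··> v1
  v1 = a.((rec X. a.a.(X + X + (X + 0))) + (rec X. a.a.(X + X + (X + 0))) + ((rec X. a.a.(X + X + (X + 0))) + 0)) :: ··a··> v2
  v2 = (rec X. a.a.(X + X + (X + 0))) + (rec X. a.a.(X + X + (X + 0))) + ((rec X. a.a.(X + X + (X + 0))) + 0) :: ··a··> v1
Trace ⟨c⟩ through P, begin at {u0}:
  [1] c ⇒ {u1}
  — P admits the full trace.
Trace ⟨c⟩ through Q, begin at {v0}:
  [1] c ⇒ no successor for Q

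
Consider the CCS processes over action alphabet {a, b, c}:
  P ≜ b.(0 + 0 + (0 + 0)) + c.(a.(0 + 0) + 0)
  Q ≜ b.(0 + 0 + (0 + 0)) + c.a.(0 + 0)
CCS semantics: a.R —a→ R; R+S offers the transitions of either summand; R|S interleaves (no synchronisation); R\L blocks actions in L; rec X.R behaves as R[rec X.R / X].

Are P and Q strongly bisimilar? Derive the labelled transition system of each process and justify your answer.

bisimilar

Reachable graph of P (4 states):
  s0 = b.(0 + 0 + (0 + 0)) + c.(a.(0 + 0) + 0) ⊢ —b→ s1, —c→ s2
  s1 = 0 + 0 + (0 + 0) ⊢ stopped
  s2 = a.(0 + 0) + 0 ⊢ —a→ s3
  s3 = 0 + 0 ⊢ stopped
Reachable graph of Q (4 states):
  t0 = b.(0 + 0 + (0 + 0)) + c.a.(0 + 0) ⊢ —b→ t1, —c→ t2
  t1 = 0 + 0 + (0 + 0) ⊢ stopped
  t2 = a.(0 + 0) ⊢ —a→ t3
  t3 = 0 + 0 ⊢ stopped
Coarsest stable partition (strong bisimilarity classes):
  B0 = {s0, t0}
  B1 = {s2, t2}
  B2 = {s1, s3, t1, t3}
s0 ∈ B0, t0 ∈ B0 → same block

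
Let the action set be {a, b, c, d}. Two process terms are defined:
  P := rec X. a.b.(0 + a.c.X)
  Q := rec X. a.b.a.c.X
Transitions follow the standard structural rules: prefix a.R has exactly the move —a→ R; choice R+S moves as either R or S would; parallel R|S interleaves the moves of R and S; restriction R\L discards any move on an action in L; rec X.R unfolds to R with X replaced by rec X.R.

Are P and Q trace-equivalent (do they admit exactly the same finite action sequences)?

traces(P) = traces(Q)

LTS(P): 4 reachable states
  u0 = rec X. a.b.(0 + a.c.X) | ··a··> u1
  u1 = b.(0 + a.c.(rec X. a.b.(0 + a.c.X))) | ··b··> u2
  u2 = 0 + a.c.(rec X. a.b.(0 + a.c.X)) | ··a··> u3
  u3 = c.(rec X. a.b.(0 + a.c.X)) | ··c··> u0
LTS(Q): 4 reachable states
  v0 = rec X. a.b.a.c.X | ··a··> v1
  v1 = b.a.c.(rec X. a.b.a.c.X) | ··b··> v2
  v2 = a.c.(rec X. a.b.a.c.X) | ··a··> v3
  v3 = c.(rec X. a.b.a.c.X) | ··c··> v0
Bisimilarity quotient blocks:
  B0 = {u0, v0}
  B1 = {u1, v1}
  B2 = {u2, v2}
  B3 = {u3, v3}
u0 ∈ B0, v0 ∈ B0 → same block
Bisimilar ⇒ trace-equivalent.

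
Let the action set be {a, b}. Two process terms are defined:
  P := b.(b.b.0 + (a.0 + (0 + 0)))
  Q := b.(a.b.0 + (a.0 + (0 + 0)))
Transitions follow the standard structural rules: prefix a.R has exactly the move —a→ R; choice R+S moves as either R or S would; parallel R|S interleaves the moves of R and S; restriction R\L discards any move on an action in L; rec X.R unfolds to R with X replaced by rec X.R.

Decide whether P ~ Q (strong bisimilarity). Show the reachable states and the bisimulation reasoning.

P ≁ Q

LTS(P): 4 reachable states
  s0 = b.(b.b.0 + (a.0 + (0 + 0))) has moves --b--▸ s1
  s1 = b.b.0 + (a.0 + (0 + 0)) has moves --a--▸ s2, --b--▸ s3
  s2 = 0 has moves stopped
  s3 = b.0 has moves --b--▸ s2
LTS(Q): 4 reachable states
  t0 = b.(a.b.0 + (a.0 + (0 + 0))) has moves --b--▸ t1
  t1 = a.b.0 + (a.0 + (0 + 0)) has moves --a--▸ t2, --a--▸ t3
  t2 = 0 has moves stopped
  t3 = b.0 has moves --b--▸ t2
Partition-refinement fixed point:
  B0 = {s0}
  B1 = {s1}
  B2 = {s2, t2}
  B3 = {s3, t3}
  B4 = {t0}
  B5 = {t1}
s0 ∈ B0, t0 ∈ B4 → different blocks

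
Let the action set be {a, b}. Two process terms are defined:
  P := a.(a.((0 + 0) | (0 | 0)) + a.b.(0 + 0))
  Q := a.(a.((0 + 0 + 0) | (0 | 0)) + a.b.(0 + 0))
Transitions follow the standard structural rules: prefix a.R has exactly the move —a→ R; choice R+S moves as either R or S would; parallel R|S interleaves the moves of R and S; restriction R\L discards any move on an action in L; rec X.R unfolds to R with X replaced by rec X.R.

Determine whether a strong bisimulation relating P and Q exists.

bisimilar

LTS(P): 5 reachable states
  p0 = a.(a.((0 + 0) | (0 | 0)) + a.b.(0 + 0)) :: —a→ p1
  p1 = a.((0 + 0) | (0 | 0)) + a.b.(0 + 0) :: —a→ p2, —a→ p3
  p2 = (0 + 0) | (0 | 0) :: (no moves)
  p3 = b.(0 + 0) :: —b→ p4
  p4 = 0 + 0 :: (no moves)
LTS(Q): 5 reachable states
  q0 = a.(a.((0 + 0 + 0) | (0 | 0)) + a.b.(0 + 0)) :: —a→ q1
  q1 = a.((0 + 0 + 0) | (0 | 0)) + a.b.(0 + 0) :: —a→ q2, —a→ q3
  q2 = (0 + 0 + 0) | (0 | 0) :: (no moves)
  q3 = b.(0 + 0) :: —b→ q4
  q4 = 0 + 0 :: (no moves)
Coarsest stable partition (strong bisimilarity classes):
  B0 = {p0, q0}
  B1 = {p1, q1}
  B2 = {p2, p4, q2, q4}
  B3 = {p3, q3}
p0 ∈ B0, q0 ∈ B0 → same block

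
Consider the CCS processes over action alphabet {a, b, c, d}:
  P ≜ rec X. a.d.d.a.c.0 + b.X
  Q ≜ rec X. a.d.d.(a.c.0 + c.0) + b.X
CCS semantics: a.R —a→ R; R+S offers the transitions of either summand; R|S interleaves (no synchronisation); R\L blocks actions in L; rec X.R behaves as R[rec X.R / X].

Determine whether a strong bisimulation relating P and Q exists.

NO

LTS(P): 6 reachable states
  m0 = rec X. a.d.d.a.c.0 + b.X ⊢ =a=> m1, =b=> m0
  m1 = d.d.a.c.0 ⊢ =d=> m2
  m2 = d.a.c.0 ⊢ =d=> m3
  m3 = a.c.0 ⊢ =a=> m4
  m4 = c.0 ⊢ =c=> m5
  m5 = 0 ⊢ deadlocked
LTS(Q): 6 reachable states
  n0 = rec X. a.d.d.(a.c.0 + c.0) + b.X ⊢ =a=> n1, =b=> n0
  n1 = d.d.(a.c.0 + c.0) ⊢ =d=> n2
  n2 = d.(a.c.0 + c.0) ⊢ =d=> n3
  n3 = a.c.0 + c.0 ⊢ =a=> n4, =c=> n5
  n4 = c.0 ⊢ =c=> n5
  n5 = 0 ⊢ deadlocked
Coarsest stable partition (strong bisimilarity classes):
  B0 = {m0}
  B1 = {m1}
  B2 = {m2}
  B3 = {m3}
  B4 = {m4, n4}
  B5 = {m5, n5}
  B6 = {n0}
  B7 = {n1}
  B8 = {n2}
  B9 = {n3}
m0 ∈ B0, n0 ∈ B6 → different blocks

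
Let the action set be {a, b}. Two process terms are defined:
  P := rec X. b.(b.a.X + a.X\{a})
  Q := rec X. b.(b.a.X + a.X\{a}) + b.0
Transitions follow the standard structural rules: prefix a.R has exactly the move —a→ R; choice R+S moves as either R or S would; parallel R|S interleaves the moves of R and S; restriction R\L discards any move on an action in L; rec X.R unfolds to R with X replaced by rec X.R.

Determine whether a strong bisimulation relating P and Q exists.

LTS(P): 6 reachable states
  u0 = rec X. b.(b.a.X + a.X\{a}) → -b-> u1
  u1 = b.a.(rec X. b.(b.a.X + a.X\{a})) + a.(rec X. b.(b.a.X + a.X\{a}))\{a} → -a-> u2, -b-> u3
  u2 = (rec X. b.(b.a.X + a.X\{a}))\{a} → -b-> u4
  u3 = a.(rec X. b.(b.a.X + a.X\{a})) → -a-> u0
  u4 = (b.a.(rec X. b.(b.a.X + a.X\{a})) + a.(rec X. b.(b.a.X + a.X\{a}))\{a})\{a} → -b-> u5
  u5 = (a.(rec X. b.(b.a.X + a.X\{a})))\{a} → deadlocked
LTS(Q): 8 reachable states
  v0 = rec X. b.(b.a.X + a.X\{a}) + b.0 → -b-> v1, -b-> v2
  v1 = 0 → deadlocked
  v2 = b.a.(rec X. b.(b.a.X + a.X\{a}) + b.0) + a.(rec X. b.(b.a.X + a.X\{a}) + b.0)\{a} → -a-> v3, -b-> v4
  v3 = (rec X. b.(b.a.X + a.X\{a}) + b.0)\{a} → -b-> v5, -b-> v6
  v4 = a.(rec X. b.(b.a.X + a.X\{a}) + b.0) → -a-> v0
  v5 = (b.a.(rec X. b.(b.a.X + a.X\{a}) + b.0) + a.(rec X. b.(b.a.X + a.X\{a}) + b.0)\{a})\{a} → -b-> v7
  v6 = 0\{a} → deadlocked
  v7 = (a.(rec X. b.(b.a.X + a.X\{a}) + b.0))\{a} → deadlocked
Bisimilarity quotient blocks:
  B0 = {u0}
  B1 = {u1}
  B2 = {u3}
  B3 = {u2}
  B4 = {u4, v5}
  B5 = {u5, v1, v6, v7}
  B6 = {v0}
  B7 = {v2}
  B8 = {v4}
  B9 = {v3}
u0 ∈ B0, v0 ∈ B6 → different blocks

not bisimilar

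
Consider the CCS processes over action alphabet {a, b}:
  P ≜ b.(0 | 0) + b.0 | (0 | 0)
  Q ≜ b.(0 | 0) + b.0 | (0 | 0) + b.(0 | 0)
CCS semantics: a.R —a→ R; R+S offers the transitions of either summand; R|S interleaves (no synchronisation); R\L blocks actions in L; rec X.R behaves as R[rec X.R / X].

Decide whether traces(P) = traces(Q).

traces(P) = traces(Q)

Reachable graph of P (3 states):
  p0 = b.(0 | 0) + b.0 | (0 | 0) ⊢ ··b··> p1, ··b··> p2
  p1 = 0 | (0 | 0) ⊢ (no moves)
  p2 = 0 | 0 ⊢ (no moves)
Reachable graph of Q (3 states):
  q0 = b.(0 | 0) + b.0 | (0 | 0) + b.(0 | 0) ⊢ ··b··> q1, ··b··> q2
  q1 = 0 | (0 | 0) ⊢ (no moves)
  q2 = 0 | 0 ⊢ (no moves)
Bisimilarity quotient blocks:
  B0 = {p0, q0}
  B1 = {p1, p2, q1, q2}
p0 ∈ B0, q0 ∈ B0 → same block
Bisimilar ⇒ trace-equivalent.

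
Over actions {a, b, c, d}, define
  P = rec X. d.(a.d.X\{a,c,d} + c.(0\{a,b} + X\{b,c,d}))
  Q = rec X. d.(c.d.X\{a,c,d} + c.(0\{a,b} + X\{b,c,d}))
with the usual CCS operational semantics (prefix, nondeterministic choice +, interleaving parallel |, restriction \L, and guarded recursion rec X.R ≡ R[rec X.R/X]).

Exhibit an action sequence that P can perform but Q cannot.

da

P's transition system — 5 states:
  s0 = rec X. d.(a.d.X\{a,c,d} + c.(0\{a,b} + X\{b,c,d})) → ··d··> s1
  s1 = a.d.(rec X. d.(a.d.X\{a,c,d} + c.(0\{a,b} + X\{b,c,d})))\{a,c,d} + c.(0\{a,b} + (rec X. d.(a.d.X\{a,c,d} + c.(0\{a,b} + X\{b,c,d})))\{b,c,d}) → ··a··> s2, ··c··> s3
  s2 = d.(rec X. d.(a.d.X\{a,c,d} + c.(0\{a,b} + X\{b,c,d})))\{a,c,d} → ··d··> s4
  s3 = 0\{a,b} + (rec X. d.(a.d.X\{a,c,d} + c.(0\{a,b} + X\{b,c,d})))\{b,c,d} → ∅
  s4 = (rec X. d.(a.d.X\{a,c,d} + c.(0\{a,b} + X\{b,c,d})))\{a,c,d} → ∅
Q's transition system — 5 states:
  t0 = rec X. d.(c.d.X\{a,c,d} + c.(0\{a,b} + X\{b,c,d})) → ··d··> t1
  t1 = c.d.(rec X. d.(c.d.X\{a,c,d} + c.(0\{a,b} + X\{b,c,d})))\{a,c,d} + c.(0\{a,b} + (rec X. d.(c.d.X\{a,c,d} + c.(0\{a,b} + X\{b,c,d})))\{b,c,d}) → ··c··> t2, ··c··> t3
  t2 = 0\{a,b} + (rec X. d.(c.d.X\{a,c,d} + c.(0\{a,b} + X\{b,c,d})))\{b,c,d} → ∅
  t3 = d.(rec X. d.(c.d.X\{a,c,d} + c.(0\{a,b} + X\{b,c,d})))\{a,c,d} → ··d··> t4
  t4 = (rec X. d.(c.d.X\{a,c,d} + c.(0\{a,b} + X\{b,c,d})))\{a,c,d} → ∅
Trace ⟨da⟩ through P, begin at {s0}:
  step 1 (d): {s1}
  step 2 (a): {s2}
  P completes σ.
Trace ⟨da⟩ through Q, begin at {t0}:
  step 1 (d): {t1}
  step 2 (a): no successor for Q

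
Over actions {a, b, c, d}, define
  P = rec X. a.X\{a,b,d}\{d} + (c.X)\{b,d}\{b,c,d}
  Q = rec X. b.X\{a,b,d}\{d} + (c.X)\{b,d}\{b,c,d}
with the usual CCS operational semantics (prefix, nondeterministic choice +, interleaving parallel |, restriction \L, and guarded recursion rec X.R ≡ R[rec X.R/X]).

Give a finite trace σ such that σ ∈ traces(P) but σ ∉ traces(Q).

a

Reachable graph of P (2 states):
  u0 = rec X. a.X\{a,b,d}\{d} + (c.X)\{b,d}\{b,c,d} :: --a--▸ u1
  u1 = (rec X. a.X\{a,b,d}\{d} + (c.X)\{b,d}\{b,c,d})\{a,b,d}\{d} :: ·
Reachable graph of Q (2 states):
  v0 = rec X. b.X\{a,b,d}\{d} + (c.X)\{b,d}\{b,c,d} :: --b--▸ v1
  v1 = (rec X. b.X\{a,b,d}\{d} + (c.X)\{b,d}\{b,c,d})\{a,b,d}\{d} :: ·
Executing a from P (initial set {u0}):
  [1] a ⇒ {u1}
  P completes σ.
Executing a from Q (initial set {v0}):
  [1] a ⇒ ∅ (Q stuck)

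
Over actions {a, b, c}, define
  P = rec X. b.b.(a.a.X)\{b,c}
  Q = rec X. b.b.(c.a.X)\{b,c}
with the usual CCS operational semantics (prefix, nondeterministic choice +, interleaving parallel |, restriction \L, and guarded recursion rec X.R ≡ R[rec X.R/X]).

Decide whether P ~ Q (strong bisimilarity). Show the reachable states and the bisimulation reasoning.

Reachable graph of P (5 states):
  p0 = rec X. b.b.(a.a.X)\{b,c} → -b-> p1
  p1 = b.(a.a.(rec X. b.b.(a.a.X)\{b,c}))\{b,c} → -b-> p2
  p2 = (a.a.(rec X. b.b.(a.a.X)\{b,c}))\{b,c} → -a-> p3
  p3 = (a.(rec X. b.b.(a.a.X)\{b,c}))\{b,c} → -a-> p4
  p4 = (rec X. b.b.(a.a.X)\{b,c})\{b,c} → deadlocked
Reachable graph of Q (3 states):
  q0 = rec X. b.b.(c.a.X)\{b,c} → -b-> q1
  q1 = b.(c.a.(rec X. b.b.(c.a.X)\{b,c}))\{b,c} → -b-> q2
  q2 = (c.a.(rec X. b.b.(c.a.X)\{b,c}))\{b,c} → deadlocked
Bisimilarity quotient blocks:
  B0 = {p0}
  B1 = {p1}
  B2 = {p2}
  B3 = {p3}
  B4 = {p4, q2}
  B5 = {q0}
  B6 = {q1}
p0 ∈ B0, q0 ∈ B5 → different blocks

not bisimilar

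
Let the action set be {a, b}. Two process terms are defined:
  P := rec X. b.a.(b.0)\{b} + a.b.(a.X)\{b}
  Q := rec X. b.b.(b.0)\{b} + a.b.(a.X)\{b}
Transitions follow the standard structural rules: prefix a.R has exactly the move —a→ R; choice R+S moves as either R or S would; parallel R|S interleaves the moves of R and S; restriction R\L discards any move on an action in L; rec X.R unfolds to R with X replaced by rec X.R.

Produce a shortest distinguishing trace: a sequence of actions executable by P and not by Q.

ba

Reachable graph of P (7 states):
  s0 = rec X. b.a.(b.0)\{b} + a.b.(a.X)\{b} ⊢ -a-> s1, -b-> s2
  s1 = b.(a.(rec X. b.a.(b.0)\{b} + a.b.(a.X)\{b}))\{b} ⊢ -b-> s3
  s2 = a.(b.0)\{b} ⊢ -a-> s4
  s3 = (a.(rec X. b.a.(b.0)\{b} + a.b.(a.X)\{b}))\{b} ⊢ -a-> s5
  s4 = (b.0)\{b} ⊢ deadlocked
  s5 = (rec X. b.a.(b.0)\{b} + a.b.(a.X)\{b})\{b} ⊢ -a-> s6
  s6 = (b.(a.(rec X. b.a.(b.0)\{b} + a.b.(a.X)\{b}))\{b})\{b} ⊢ deadlocked
Reachable graph of Q (7 states):
  t0 = rec X. b.b.(b.0)\{b} + a.b.(a.X)\{b} ⊢ -a-> t1, -b-> t2
  t1 = b.(a.(rec X. b.b.(b.0)\{b} + a.b.(a.X)\{b}))\{b} ⊢ -b-> t3
  t2 = b.(b.0)\{b} ⊢ -b-> t4
  t3 = (a.(rec X. b.b.(b.0)\{b} + a.b.(a.X)\{b}))\{b} ⊢ -a-> t5
  t4 = (b.0)\{b} ⊢ deadlocked
  t5 = (rec X. b.b.(b.0)\{b} + a.b.(a.X)\{b})\{b} ⊢ -a-> t6
  t6 = (b.(a.(rec X. b.b.(b.0)\{b} + a.b.(a.X)\{b}))\{b})\{b} ⊢ deadlocked
Trace ⟨ba⟩ through P, begin at {s0}:
  [1] b ⇒ {s2}
  [2] a ⇒ {s4}
  P completes σ.
Trace ⟨ba⟩ through Q, begin at {t0}:
  [1] b ⇒ {t2}
  [2] a ⇒ ∅  — Q cannot continue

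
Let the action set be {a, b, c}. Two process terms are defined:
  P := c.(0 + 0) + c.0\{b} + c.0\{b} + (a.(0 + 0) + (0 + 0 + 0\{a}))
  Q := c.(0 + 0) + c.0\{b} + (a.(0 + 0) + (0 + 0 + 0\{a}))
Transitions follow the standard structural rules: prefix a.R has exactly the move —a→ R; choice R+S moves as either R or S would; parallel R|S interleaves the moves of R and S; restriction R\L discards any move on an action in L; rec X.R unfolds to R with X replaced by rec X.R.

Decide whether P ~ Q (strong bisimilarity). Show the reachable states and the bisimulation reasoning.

YES

LTS(P): 3 reachable states
  m0 = c.(0 + 0) + c.0\{b} + c.0\{b} + (a.(0 + 0) + (0 + 0 + 0\{a})) ⊢ -a-> m1, -c-> m1, -c-> m2
  m1 = 0 + 0 ⊢ ∅
  m2 = 0\{b} ⊢ ∅
LTS(Q): 3 reachable states
  n0 = c.(0 + 0) + c.0\{b} + (a.(0 + 0) + (0 + 0 + 0\{a})) ⊢ -a-> n1, -c-> n1, -c-> n2
  n1 = 0 + 0 ⊢ ∅
  n2 = 0\{b} ⊢ ∅
Partition-refinement fixed point:
  B0 = {m0, n0}
  B1 = {m1, m2, n1, n2}
m0 ∈ B0, n0 ∈ B0 → same block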